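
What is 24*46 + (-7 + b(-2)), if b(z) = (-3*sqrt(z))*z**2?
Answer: 1097 - 12*I*sqrt(2) ≈ 1097.0 - 16.971*I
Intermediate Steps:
b(z) = -3*z**(5/2)
24*46 + (-7 + b(-2)) = 24*46 + (-7 - 12*I*sqrt(2)) = 1104 + (-7 - 12*I*sqrt(2)) = 1097 - 12*I*sqrt(2)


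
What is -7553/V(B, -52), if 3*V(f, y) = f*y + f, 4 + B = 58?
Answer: 7553/918 ≈ 8.2277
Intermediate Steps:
B = 54 (B = -4 + 58 = 54)
V(f, y) = f/3 + f*y/3 (V(f, y) = (f*y + f)/3 = (f + f*y)/3 = f/3 + f*y/3)
-7553/V(B, -52) = -7553*1/(18*(1 - 52)) = -7553/((⅓)*54*(-51)) = -7553/(-918) = -7553*(-1/918) = 7553/918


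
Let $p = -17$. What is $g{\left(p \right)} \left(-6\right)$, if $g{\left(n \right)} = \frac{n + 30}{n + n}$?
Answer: $\frac{39}{17} \approx 2.2941$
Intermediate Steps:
$g{\left(n \right)} = \frac{30 + n}{2 n}$
$g{\left(p \right)} \left(-6\right) = \frac{30 - 17}{2 \left(-17\right)} \left(-6\right) = \frac{1}{2} \left(- \frac{1}{17}\right) 13 \left(-6\right) = \left(- \frac{13}{34}\right) \left(-6\right) = \frac{39}{17}$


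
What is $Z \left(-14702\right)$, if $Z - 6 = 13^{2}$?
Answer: $-2572850$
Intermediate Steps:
$Z = 175$ ($Z = 6 + 13^{2} = 6 + 169 = 175$)
$Z \left(-14702\right) = 175 \left(-14702\right) = -2572850$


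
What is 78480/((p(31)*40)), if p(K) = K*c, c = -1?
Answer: -1962/31 ≈ -63.290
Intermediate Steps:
p(K) = -K (p(K) = K*(-1) = -K)
78480/((p(31)*40)) = 78480/((-1*31*40)) = 78480/((-31*40)) = 78480/(-1240) = 78480*(-1/1240) = -1962/31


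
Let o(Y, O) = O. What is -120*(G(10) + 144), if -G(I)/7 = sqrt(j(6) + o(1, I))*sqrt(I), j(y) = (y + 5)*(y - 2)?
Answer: -17280 + 5040*sqrt(15) ≈ 2239.8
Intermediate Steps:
j(y) = (-2 + y)*(5 + y) (j(y) = (5 + y)*(-2 + y) = (-2 + y)*(5 + y))
G(I) = -7*sqrt(I)*sqrt(44 + I) (G(I) = -7*sqrt((-10 + 6**2 + 3*6) + I)*sqrt(I) = -7*sqrt((-10 + 36 + 18) + I)*sqrt(I) = -7*sqrt(44 + I)*sqrt(I) = -7*sqrt(I)*sqrt(44 + I))
-120*(G(10) + 144) = -120*(-7*sqrt(10)*sqrt(44 + 10) + 144) = -120*(-7*sqrt(10)*sqrt(54) + 144) = -120*(-7*sqrt(10)*3*sqrt(6) + 144) = -120*(-42*sqrt(15) + 144) = -120*(144 - 42*sqrt(15)) = -17280 + 5040*sqrt(15)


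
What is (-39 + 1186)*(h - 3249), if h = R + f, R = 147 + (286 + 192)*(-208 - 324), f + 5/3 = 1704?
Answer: -879848789/3 ≈ -2.9328e+8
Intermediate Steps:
f = 5107/3 (f = -5/3 + 1704 = 5107/3 ≈ 1702.3)
R = -254149 (R = 147 + 478*(-532) = 147 - 254296 = -254149)
h = -757340/3 (h = -254149 + 5107/3 = -757340/3 ≈ -2.5245e+5)
(-39 + 1186)*(h - 3249) = (-39 + 1186)*(-757340/3 - 3249) = 1147*(-767087/3) = -879848789/3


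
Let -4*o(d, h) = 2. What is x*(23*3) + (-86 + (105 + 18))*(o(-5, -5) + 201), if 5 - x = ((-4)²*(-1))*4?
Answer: 24359/2 ≈ 12180.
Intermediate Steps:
o(d, h) = -½ (o(d, h) = -¼*2 = -½)
x = 69 (x = 5 - (-4)²*(-1)*4 = 5 - 16*(-1)*4 = 5 - (-16)*4 = 5 - 1*(-64) = 5 + 64 = 69)
x*(23*3) + (-86 + (105 + 18))*(o(-5, -5) + 201) = 69*(23*3) + (-86 + (105 + 18))*(-½ + 201) = 69*69 + (-86 + 123)*(401/2) = 4761 + 37*(401/2) = 4761 + 14837/2 = 24359/2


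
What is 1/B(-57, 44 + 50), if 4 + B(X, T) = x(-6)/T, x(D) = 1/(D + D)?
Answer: -1128/4513 ≈ -0.24994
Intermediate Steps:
x(D) = 1/(2*D)
B(X, T) = -4 - 1/(12*T) (B(X, T) = -4 + ((½)/(-6))/T = -4 + ((½)*(-⅙))/T = -4 - 1/(12*T))
1/B(-57, 44 + 50) = 1/(-4 - 1/(12*(44 + 50))) = 1/(-4 - 1/12/94) = 1/(-4 - 1/12*1/94) = 1/(-4 - 1/1128) = 1/(-4513/1128) = -1128/4513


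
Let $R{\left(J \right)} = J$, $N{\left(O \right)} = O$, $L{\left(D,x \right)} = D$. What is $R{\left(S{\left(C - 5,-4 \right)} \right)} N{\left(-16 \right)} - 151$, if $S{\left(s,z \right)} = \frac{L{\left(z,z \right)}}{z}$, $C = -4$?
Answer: $-167$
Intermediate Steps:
$S{\left(s,z \right)} = 1$ ($S{\left(s,z \right)} = \frac{z}{z} = 1$)
$R{\left(S{\left(C - 5,-4 \right)} \right)} N{\left(-16 \right)} - 151 = 1 \left(-16\right) - 151 = -16 - 151 = -167$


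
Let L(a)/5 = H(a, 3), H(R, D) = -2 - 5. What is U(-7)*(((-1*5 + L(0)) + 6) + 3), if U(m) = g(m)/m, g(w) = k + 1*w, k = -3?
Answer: -310/7 ≈ -44.286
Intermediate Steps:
H(R, D) = -7
L(a) = -35 (L(a) = 5*(-7) = -35)
g(w) = -3 + w (g(w) = -3 + 1*w = -3 + w)
U(m) = (-3 + m)/m
U(-7)*(((-1*5 + L(0)) + 6) + 3) = ((-3 - 7)/(-7))*(((-1*5 - 35) + 6) + 3) = (-⅐*(-10))*(((-5 - 35) + 6) + 3) = 10*((-40 + 6) + 3)/7 = 10*(-34 + 3)/7 = (10/7)*(-31) = -310/7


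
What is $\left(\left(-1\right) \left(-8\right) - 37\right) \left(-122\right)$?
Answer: $3538$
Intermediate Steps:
$\left(\left(-1\right) \left(-8\right) - 37\right) \left(-122\right) = \left(8 - 37\right) \left(-122\right) = \left(-29\right) \left(-122\right) = 3538$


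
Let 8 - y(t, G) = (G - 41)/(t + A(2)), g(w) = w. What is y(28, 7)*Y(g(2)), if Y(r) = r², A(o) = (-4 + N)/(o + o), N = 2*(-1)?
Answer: 1968/53 ≈ 37.132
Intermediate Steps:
N = -2
A(o) = -3/o (A(o) = (-4 - 2)/(o + o) = -6*1/(2*o) = -3/o)
y(t, G) = 8 - (-41 + G)/(-3/2 + t) (y(t, G) = 8 - (G - 41)/(t - 3/2) = 8 - (-41 + G)/(t - 3*½) = 8 - (-41 + G)/(t - 3/2) = 8 - (-41 + G)/(-3/2 + t))
y(28, 7)*Y(g(2)) = (2*(29 - 1*7 + 8*28)/(-3 + 2*28))*2² = (2*(29 - 7 + 224)/(-3 + 56))*4 = (2*246/53)*4 = (2*(1/53)*246)*4 = (492/53)*4 = 1968/53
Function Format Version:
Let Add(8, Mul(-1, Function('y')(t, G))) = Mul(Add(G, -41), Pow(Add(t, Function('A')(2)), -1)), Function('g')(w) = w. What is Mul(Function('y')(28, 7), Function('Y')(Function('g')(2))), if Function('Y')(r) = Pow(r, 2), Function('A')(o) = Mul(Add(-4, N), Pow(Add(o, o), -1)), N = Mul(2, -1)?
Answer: Rational(1968, 53) ≈ 37.132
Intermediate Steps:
N = -2
Function('A')(o) = Mul(-3, Pow(o, -1)) (Function('A')(o) = Mul(Add(-4, -2), Pow(Add(o, o), -1)) = Mul(-6, Pow(Mul(2, o), -1)) = Mul(-6, Mul(Rational(1, 2), Pow(o, -1))) = Mul(-3, Pow(o, -1)))
Function('y')(t, G) = Add(8, Mul(-1, Pow(Add(Rational(-3, 2), t), -1), Add(-41, G))) (Function('y')(t, G) = Add(8, Mul(-1, Mul(Add(G, -41), Pow(Add(t, Mul(-3, Pow(2, -1))), -1)))) = Add(8, Mul(-1, Mul(Add(-41, G), Pow(Add(t, Mul(-3, Rational(1, 2))), -1)))) = Add(8, Mul(-1, Mul(Add(-41, G), Pow(Add(t, Rational(-3, 2)), -1)))) = Add(8, Mul(-1, Mul(Add(-41, G), Pow(Add(Rational(-3, 2), t), -1)))) = Add(8, Mul(-1, Mul(Pow(Add(Rational(-3, 2), t), -1), Add(-41, G)))) = Add(8, Mul(-1, Pow(Add(Rational(-3, 2), t), -1), Add(-41, G))))
Mul(Function('y')(28, 7), Function('Y')(Function('g')(2))) = Mul(Mul(2, Pow(Add(-3, Mul(2, 28)), -1), Add(29, Mul(-1, 7), Mul(8, 28))), Pow(2, 2)) = Mul(Mul(2, Pow(Add(-3, 56), -1), Add(29, -7, 224)), 4) = Mul(Mul(2, Pow(53, -1), 246), 4) = Mul(Mul(2, Rational(1, 53), 246), 4) = Mul(Rational(492, 53), 4) = Rational(1968, 53)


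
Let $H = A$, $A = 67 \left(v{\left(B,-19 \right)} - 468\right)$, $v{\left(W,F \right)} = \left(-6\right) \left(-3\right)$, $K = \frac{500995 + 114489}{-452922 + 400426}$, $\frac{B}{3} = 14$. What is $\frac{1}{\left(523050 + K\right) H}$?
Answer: $- \frac{6562}{103480141509675} \approx -6.3413 \cdot 10^{-11}$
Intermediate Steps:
$B = 42$ ($B = 3 \cdot 14 = 42$)
$K = - \frac{153871}{13124}$ ($K = \frac{615484}{-52496} = 615484 \left(- \frac{1}{52496}\right) = - \frac{153871}{13124} \approx -11.724$)
$v{\left(W,F \right)} = 18$
$A = -30150$ ($A = 67 \left(18 - 468\right) = 67 \left(-450\right) = -30150$)
$H = -30150$
$\frac{1}{\left(523050 + K\right) H} = \frac{1}{\left(523050 - \frac{153871}{13124}\right) \left(-30150\right)} = \frac{1}{\frac{6864354329}{13124}} \left(- \frac{1}{30150}\right) = \frac{13124}{6864354329} \left(- \frac{1}{30150}\right) = - \frac{6562}{103480141509675}$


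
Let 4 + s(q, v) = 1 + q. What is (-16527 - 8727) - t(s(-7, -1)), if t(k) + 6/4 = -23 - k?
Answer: -50479/2 ≈ -25240.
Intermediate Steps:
s(q, v) = -3 + q (s(q, v) = -4 + (1 + q) = -3 + q)
t(k) = -49/2 - k (t(k) = -3/2 + (-23 - k) = -49/2 - k)
(-16527 - 8727) - t(s(-7, -1)) = (-16527 - 8727) - (-49/2 - (-3 - 7)) = -25254 - (-49/2 - 1*(-10)) = -25254 - (-49/2 + 10) = -25254 - 1*(-29/2) = -25254 + 29/2 = -50479/2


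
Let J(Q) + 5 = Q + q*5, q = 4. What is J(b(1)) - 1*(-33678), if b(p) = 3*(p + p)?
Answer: 33699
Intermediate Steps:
b(p) = 6*p (b(p) = 3*(2*p) = 6*p)
J(Q) = 15 + Q (J(Q) = -5 + (Q + 4*5) = -5 + (Q + 20) = -5 + (20 + Q) = 15 + Q)
J(b(1)) - 1*(-33678) = (15 + 6*1) - 1*(-33678) = (15 + 6) + 33678 = 21 + 33678 = 33699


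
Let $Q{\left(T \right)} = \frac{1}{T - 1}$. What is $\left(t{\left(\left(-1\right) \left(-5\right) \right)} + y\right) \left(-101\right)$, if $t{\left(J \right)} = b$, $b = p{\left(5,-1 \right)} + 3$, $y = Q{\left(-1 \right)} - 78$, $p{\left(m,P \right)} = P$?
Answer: $\frac{15453}{2} \approx 7726.5$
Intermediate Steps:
$Q{\left(T \right)} = \frac{1}{-1 + T}$
$y = - \frac{157}{2}$ ($y = \frac{1}{-1 - 1} - 78 = \frac{1}{-2} - 78 = - \frac{1}{2} - 78 = - \frac{157}{2} \approx -78.5$)
$b = 2$ ($b = -1 + 3 = 2$)
$t{\left(J \right)} = 2$
$\left(t{\left(\left(-1\right) \left(-5\right) \right)} + y\right) \left(-101\right) = \left(2 - \frac{157}{2}\right) \left(-101\right) = \left(- \frac{153}{2}\right) \left(-101\right) = \frac{15453}{2}$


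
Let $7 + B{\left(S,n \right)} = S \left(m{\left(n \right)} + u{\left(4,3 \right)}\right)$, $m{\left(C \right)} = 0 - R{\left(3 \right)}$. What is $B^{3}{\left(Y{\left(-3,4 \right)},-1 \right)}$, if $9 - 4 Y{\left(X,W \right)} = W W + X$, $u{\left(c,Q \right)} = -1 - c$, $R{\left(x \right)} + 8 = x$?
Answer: $-343$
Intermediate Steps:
$R{\left(x \right)} = -8 + x$
$m{\left(C \right)} = 5$ ($m{\left(C \right)} = 0 - \left(-8 + 3\right) = 0 - -5 = 0 + 5 = 5$)
$Y{\left(X,W \right)} = \frac{9}{4} - \frac{X}{4} - \frac{W^{2}}{4}$ ($Y{\left(X,W \right)} = \frac{9}{4} - \frac{W W + X}{4} = \frac{9}{4} - \frac{W^{2} + X}{4} = \frac{9}{4} - \frac{X + W^{2}}{4} = \frac{9}{4} - \left(\frac{X}{4} + \frac{W^{2}}{4}\right) = \frac{9}{4} - \frac{X}{4} - \frac{W^{2}}{4}$)
$B{\left(S,n \right)} = -7$ ($B{\left(S,n \right)} = -7 + S \left(5 - 5\right) = -7 + S 0 = -7 + 0 = -7$)
$B^{3}{\left(Y{\left(-3,4 \right)},-1 \right)} = \left(-7\right)^{3} = -343$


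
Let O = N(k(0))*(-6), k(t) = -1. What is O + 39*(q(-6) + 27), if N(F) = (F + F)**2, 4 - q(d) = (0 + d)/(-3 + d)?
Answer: 1159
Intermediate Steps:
q(d) = 4 - d/(-3 + d) (q(d) = 4 - (0 + d)/(-3 + d) = 4 - d/(-3 + d))
N(F) = 4*F**2 (N(F) = (2*F)**2 = 4*F**2)
O = -24 (O = (4*(-1)**2)*(-6) = (4*1)*(-6) = 4*(-6) = -24)
O + 39*(q(-6) + 27) = -24 + 39*(3*(-4 - 6)/(-3 - 6) + 27) = -24 + 39*(3*(-10)/(-9) + 27) = -24 + 39*(3*(-1/9)*(-10) + 27) = -24 + 39*(10/3 + 27) = -24 + 39*(91/3) = -24 + 1183 = 1159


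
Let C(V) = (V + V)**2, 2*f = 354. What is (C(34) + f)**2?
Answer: 23049601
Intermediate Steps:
f = 177 (f = (1/2)*354 = 177)
C(V) = 4*V**2 (C(V) = (2*V)**2 = 4*V**2)
(C(34) + f)**2 = (4*34**2 + 177)**2 = (4*1156 + 177)**2 = (4624 + 177)**2 = 4801**2 = 23049601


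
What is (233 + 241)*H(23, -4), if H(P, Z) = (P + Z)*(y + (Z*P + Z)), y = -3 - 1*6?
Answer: -945630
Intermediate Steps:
y = -9 (y = -3 - 6 = -9)
H(P, Z) = (P + Z)*(-9 + Z + P*Z) (H(P, Z) = (P + Z)*(-9 + (Z*P + Z)) = (P + Z)*(-9 + (P*Z + Z)) = (P + Z)*(-9 + (Z + P*Z)) = (P + Z)*(-9 + Z + P*Z))
(233 + 241)*H(23, -4) = (233 + 241)*((-4)² - 9*23 - 9*(-4) + 23*(-4) + 23*(-4)² - 4*23²) = 474*(16 - 207 + 36 - 92 + 23*16 - 4*529) = 474*(16 - 207 + 36 - 92 + 368 - 2116) = 474*(-1995) = -945630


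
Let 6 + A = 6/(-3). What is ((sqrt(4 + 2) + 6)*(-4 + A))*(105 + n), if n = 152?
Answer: -18504 - 3084*sqrt(6) ≈ -26058.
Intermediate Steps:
A = -8 (A = -6 + 6/(-3) = -6 + 6*(-1/3) = -6 - 2 = -8)
((sqrt(4 + 2) + 6)*(-4 + A))*(105 + n) = ((sqrt(4 + 2) + 6)*(-4 - 8))*(105 + 152) = ((sqrt(6) + 6)*(-12))*257 = ((6 + sqrt(6))*(-12))*257 = (-72 - 12*sqrt(6))*257 = -18504 - 3084*sqrt(6)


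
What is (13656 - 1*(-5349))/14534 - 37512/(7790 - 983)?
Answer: -138610791/32977646 ≈ -4.2032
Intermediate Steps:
(13656 - 1*(-5349))/14534 - 37512/(7790 - 983) = (13656 + 5349)*(1/14534) - 37512/6807 = 19005*(1/14534) - 37512*1/6807 = 19005/14534 - 12504/2269 = -138610791/32977646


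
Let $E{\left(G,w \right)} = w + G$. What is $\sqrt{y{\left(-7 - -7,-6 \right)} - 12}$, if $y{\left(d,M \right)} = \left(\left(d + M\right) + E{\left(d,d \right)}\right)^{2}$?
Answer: $2 \sqrt{6} \approx 4.899$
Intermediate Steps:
$E{\left(G,w \right)} = G + w$
$y{\left(d,M \right)} = \left(M + 3 d\right)^{2}$ ($y{\left(d,M \right)} = \left(\left(d + M\right) + \left(d + d\right)\right)^{2} = \left(\left(M + d\right) + 2 d\right)^{2} = \left(M + 3 d\right)^{2}$)
$\sqrt{y{\left(-7 - -7,-6 \right)} - 12} = \sqrt{\left(-6 + 3 \left(-7 - -7\right)\right)^{2} - 12} = \sqrt{\left(-6 + 3 \left(-7 + 7\right)\right)^{2} - 12} = \sqrt{\left(-6 + 3 \cdot 0\right)^{2} - 12} = \sqrt{\left(-6 + 0\right)^{2} - 12} = \sqrt{\left(-6\right)^{2} - 12} = \sqrt{36 - 12} = \sqrt{24} = 2 \sqrt{6}$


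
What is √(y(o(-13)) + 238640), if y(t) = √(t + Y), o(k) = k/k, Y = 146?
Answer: √(238640 + 7*√3) ≈ 488.52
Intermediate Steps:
o(k) = 1
y(t) = √(146 + t) (y(t) = √(t + 146) = √(146 + t))
√(y(o(-13)) + 238640) = √(√(146 + 1) + 238640) = √(√147 + 238640) = √(7*√3 + 238640) = √(238640 + 7*√3)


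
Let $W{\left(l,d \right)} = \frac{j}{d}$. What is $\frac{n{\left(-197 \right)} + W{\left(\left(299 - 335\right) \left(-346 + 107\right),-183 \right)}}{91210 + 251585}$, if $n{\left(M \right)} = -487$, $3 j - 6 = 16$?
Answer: $- \frac{53477}{37638891} \approx -0.0014208$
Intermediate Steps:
$j = \frac{22}{3}$ ($j = 2 + \frac{1}{3} \cdot 16 = 2 + \frac{16}{3} = \frac{22}{3} \approx 7.3333$)
$W{\left(l,d \right)} = \frac{22}{3 d}$
$\frac{n{\left(-197 \right)} + W{\left(\left(299 - 335\right) \left(-346 + 107\right),-183 \right)}}{91210 + 251585} = \frac{-487 + \frac{22}{3 \left(-183\right)}}{91210 + 251585} = \frac{-487 + \frac{22}{3} \left(- \frac{1}{183}\right)}{342795} = \left(-487 - \frac{22}{549}\right) \frac{1}{342795} = \left(- \frac{267385}{549}\right) \frac{1}{342795} = - \frac{53477}{37638891}$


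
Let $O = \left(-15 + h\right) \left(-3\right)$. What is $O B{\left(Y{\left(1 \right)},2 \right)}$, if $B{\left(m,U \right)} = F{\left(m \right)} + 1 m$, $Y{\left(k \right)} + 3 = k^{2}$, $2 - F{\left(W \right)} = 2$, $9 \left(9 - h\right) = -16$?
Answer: $- \frac{76}{3} \approx -25.333$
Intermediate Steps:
$h = \frac{97}{9}$ ($h = 9 - - \frac{16}{9} = 9 + \frac{16}{9} = \frac{97}{9} \approx 10.778$)
$F{\left(W \right)} = 0$ ($F{\left(W \right)} = 2 - 2 = 0$)
$Y{\left(k \right)} = -3 + k^{2}$
$B{\left(m,U \right)} = m$ ($B{\left(m,U \right)} = 0 + 1 m = 0 + m = m$)
$O = \frac{38}{3}$ ($O = \left(-15 + \frac{97}{9}\right) \left(-3\right) = \left(- \frac{38}{9}\right) \left(-3\right) = \frac{38}{3} \approx 12.667$)
$O B{\left(Y{\left(1 \right)},2 \right)} = \frac{38 \left(-3 + 1^{2}\right)}{3} = \frac{38 \left(-3 + 1\right)}{3} = \frac{38}{3} \left(-2\right) = - \frac{76}{3}$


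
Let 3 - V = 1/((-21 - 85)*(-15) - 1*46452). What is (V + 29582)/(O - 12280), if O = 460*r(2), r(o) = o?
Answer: -1327242271/509632320 ≈ -2.6043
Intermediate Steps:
O = 920 (O = 460*2 = 920)
V = 134587/44862 (V = 3 - 1/((-21 - 85)*(-15) - 1*46452) = 3 - 1/(-106*(-15) - 46452) = 3 - 1/(1590 - 46452) = 3 - 1/(-44862) = 3 - 1*(-1/44862) = 3 + 1/44862 = 134587/44862 ≈ 3.0000)
(V + 29582)/(O - 12280) = (134587/44862 + 29582)/(920 - 12280) = (1327242271/44862)/(-11360) = (1327242271/44862)*(-1/11360) = -1327242271/509632320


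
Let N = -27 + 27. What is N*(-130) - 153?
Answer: -153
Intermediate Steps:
N = 0
N*(-130) - 153 = 0*(-130) - 153 = 0 - 153 = -153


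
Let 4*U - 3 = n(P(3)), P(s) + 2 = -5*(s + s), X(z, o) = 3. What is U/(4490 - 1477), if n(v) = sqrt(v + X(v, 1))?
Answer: 3/12052 + I*sqrt(29)/12052 ≈ 0.00024892 + 0.00044683*I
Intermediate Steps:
P(s) = -2 - 10*s (P(s) = -2 - 5*(s + s) = -2 - 10*s)
n(v) = sqrt(3 + v) (n(v) = sqrt(v + 3) = sqrt(3 + v))
U = 3/4 + I*sqrt(29)/4 (U = 3/4 + sqrt(3 + (-2 - 10*3))/4 = 3/4 + sqrt(3 + (-2 - 30))/4 = 3/4 + sqrt(3 - 32)/4 = 3/4 + sqrt(-29)/4 = 3/4 + (I*sqrt(29))/4 = 3/4 + I*sqrt(29)/4 ≈ 0.75 + 1.3463*I)
U/(4490 - 1477) = (3/4 + I*sqrt(29)/4)/(4490 - 1477) = (3/4 + I*sqrt(29)/4)/3013 = (3/4 + I*sqrt(29)/4)*(1/3013) = 3/12052 + I*sqrt(29)/12052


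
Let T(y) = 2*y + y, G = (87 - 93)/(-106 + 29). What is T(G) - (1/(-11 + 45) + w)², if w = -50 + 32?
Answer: -28724909/89012 ≈ -322.71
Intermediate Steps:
w = -18
G = 6/77 (G = -6/(-77) = -6*(-1/77) = 6/77 ≈ 0.077922)
T(y) = 3*y
T(G) - (1/(-11 + 45) + w)² = 3*(6/77) - (1/(-11 + 45) - 18)² = 18/77 - (1/34 - 18)² = 18/77 - (-611/34)² = 18/77 - 1*373321/1156 = 18/77 - 373321/1156 = -28724909/89012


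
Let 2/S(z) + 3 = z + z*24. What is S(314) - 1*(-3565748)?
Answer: 27980424558/7847 ≈ 3.5657e+6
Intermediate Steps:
S(z) = 2/(-3 + 25*z) (S(z) = 2/(-3 + (z + z*24)) = 2/(-3 + (z + 24*z)) = 2/(-3 + 25*z))
S(314) - 1*(-3565748) = 2/(-3 + 25*314) - 1*(-3565748) = 2/(-3 + 7850) + 3565748 = 2/7847 + 3565748 = 27980424558/7847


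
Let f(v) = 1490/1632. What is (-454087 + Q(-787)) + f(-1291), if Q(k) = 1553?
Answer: -369266999/816 ≈ -4.5253e+5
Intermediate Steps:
f(v) = 745/816 (f(v) = 1490*(1/1632) = 745/816)
(-454087 + Q(-787)) + f(-1291) = (-454087 + 1553) + 745/816 = -452534 + 745/816 = -369266999/816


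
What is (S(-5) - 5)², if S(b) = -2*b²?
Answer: 3025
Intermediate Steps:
(S(-5) - 5)² = (-2*(-5)² - 5)² = (-2*25 - 5)² = (-50 - 5)² = (-55)² = 3025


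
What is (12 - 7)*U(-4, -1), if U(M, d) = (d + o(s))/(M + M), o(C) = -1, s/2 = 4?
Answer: 5/4 ≈ 1.2500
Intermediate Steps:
s = 8 (s = 2*4 = 8)
U(M, d) = (-1 + d)/(2*M) (U(M, d) = (d - 1)/(M + M) = (-1 + d)/((2*M)) = (-1 + d)*(1/(2*M)) = (-1 + d)/(2*M))
(12 - 7)*U(-4, -1) = (12 - 7)*((1/2)*(-1 - 1)/(-4)) = 5*((1/2)*(-1/4)*(-2)) = 5*(1/4) = 5/4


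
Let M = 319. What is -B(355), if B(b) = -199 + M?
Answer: -120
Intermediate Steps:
B(b) = 120 (B(b) = -199 + 319 = 120)
-B(355) = -1*120 = -120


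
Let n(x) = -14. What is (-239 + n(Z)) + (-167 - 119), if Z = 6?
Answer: -539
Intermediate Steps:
(-239 + n(Z)) + (-167 - 119) = (-239 - 14) + (-167 - 119) = -253 - 286 = -539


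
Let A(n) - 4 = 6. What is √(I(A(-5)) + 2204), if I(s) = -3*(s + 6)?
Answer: 14*√11 ≈ 46.433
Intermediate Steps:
A(n) = 10 (A(n) = 4 + 6 = 10)
I(s) = -18 - 3*s (I(s) = -3*(6 + s) = -18 - 3*s)
√(I(A(-5)) + 2204) = √((-18 - 3*10) + 2204) = √((-18 - 30) + 2204) = √(-48 + 2204) = √2156 = 14*√11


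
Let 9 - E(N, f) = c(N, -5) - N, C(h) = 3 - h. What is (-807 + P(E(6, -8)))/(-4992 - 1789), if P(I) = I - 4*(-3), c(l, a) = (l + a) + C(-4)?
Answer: 788/6781 ≈ 0.11621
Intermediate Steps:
c(l, a) = 7 + a + l (c(l, a) = (l + a) + (3 - 1*(-4)) = (a + l) + (3 + 4) = (a + l) + 7 = 7 + a + l)
E(N, f) = 7 (E(N, f) = 9 - ((7 - 5 + N) - N) = 9 - ((2 + N) - N) = 9 - 1*2 = 9 - 2 = 7)
P(I) = 12 + I (P(I) = I + 12 = 12 + I)
(-807 + P(E(6, -8)))/(-4992 - 1789) = (-807 + (12 + 7))/(-4992 - 1789) = (-807 + 19)/(-6781) = -788*(-1/6781) = 788/6781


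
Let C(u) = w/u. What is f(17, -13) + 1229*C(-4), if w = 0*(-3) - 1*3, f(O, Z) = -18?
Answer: 3615/4 ≈ 903.75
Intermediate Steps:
w = -3 (w = 0 - 3 = -3)
C(u) = -3/u
f(17, -13) + 1229*C(-4) = -18 + 1229*(-3/(-4)) = -18 + 1229*(-3*(-¼)) = -18 + 1229*(¾) = -18 + 3687/4 = 3615/4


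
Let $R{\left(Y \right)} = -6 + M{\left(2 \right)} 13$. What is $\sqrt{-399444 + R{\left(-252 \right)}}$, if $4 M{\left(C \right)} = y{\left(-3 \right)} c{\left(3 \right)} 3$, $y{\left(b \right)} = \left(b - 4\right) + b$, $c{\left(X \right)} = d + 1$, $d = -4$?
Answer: $\frac{i \sqrt{1596630}}{2} \approx 631.79 i$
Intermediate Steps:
$c{\left(X \right)} = -3$ ($c{\left(X \right)} = -4 + 1 = -3$)
$y{\left(b \right)} = -4 + 2 b$ ($y{\left(b \right)} = \left(-4 + b\right) + b = -4 + 2 b$)
$M{\left(C \right)} = \frac{45}{2}$ ($M{\left(C \right)} = \frac{\left(-4 + 2 \left(-3\right)\right) \left(-3\right) 3}{4} = \frac{\left(-4 - 6\right) \left(-3\right) 3}{4} = \frac{\left(-10\right) \left(-3\right) 3}{4} = \frac{30 \cdot 3}{4} = \frac{1}{4} \cdot 90 = \frac{45}{2}$)
$R{\left(Y \right)} = \frac{573}{2}$ ($R{\left(Y \right)} = -6 + \frac{45}{2} \cdot 13 = -6 + \frac{585}{2} = \frac{573}{2}$)
$\sqrt{-399444 + R{\left(-252 \right)}} = \sqrt{-399444 + \frac{573}{2}} = \sqrt{- \frac{798315}{2}} = \frac{i \sqrt{1596630}}{2}$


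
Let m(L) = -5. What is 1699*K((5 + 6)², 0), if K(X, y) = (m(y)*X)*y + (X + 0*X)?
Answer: 205579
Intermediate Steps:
K(X, y) = X - 5*X*y (K(X, y) = (-5*X)*y + (X + 0*X) = -5*X*y + (X + 0) = -5*X*y + X = X - 5*X*y)
1699*K((5 + 6)², 0) = 1699*((5 + 6)²*(1 - 5*0)) = 1699*(11²*(1 + 0)) = 1699*(121*1) = 1699*121 = 205579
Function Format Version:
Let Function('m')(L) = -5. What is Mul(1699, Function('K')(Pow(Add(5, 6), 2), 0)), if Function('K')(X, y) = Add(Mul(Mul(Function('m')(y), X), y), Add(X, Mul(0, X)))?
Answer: 205579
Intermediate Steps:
Function('K')(X, y) = Add(X, Mul(-5, X, y)) (Function('K')(X, y) = Add(Mul(Mul(-5, X), y), Add(X, Mul(0, X))) = Add(Mul(-5, X, y), Add(X, 0)) = Add(Mul(-5, X, y), X) = Add(X, Mul(-5, X, y)))
Mul(1699, Function('K')(Pow(Add(5, 6), 2), 0)) = Mul(1699, Mul(Pow(Add(5, 6), 2), Add(1, Mul(-5, 0)))) = Mul(1699, Mul(Pow(11, 2), Add(1, 0))) = Mul(1699, Mul(121, 1)) = Mul(1699, 121) = 205579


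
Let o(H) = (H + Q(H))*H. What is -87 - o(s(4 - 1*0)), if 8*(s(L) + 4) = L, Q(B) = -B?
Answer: -87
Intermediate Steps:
s(L) = -4 + L/8
o(H) = 0 (o(H) = (H - H)*H = 0*H = 0)
-87 - o(s(4 - 1*0)) = -87 - 1*0 = -87 + 0 = -87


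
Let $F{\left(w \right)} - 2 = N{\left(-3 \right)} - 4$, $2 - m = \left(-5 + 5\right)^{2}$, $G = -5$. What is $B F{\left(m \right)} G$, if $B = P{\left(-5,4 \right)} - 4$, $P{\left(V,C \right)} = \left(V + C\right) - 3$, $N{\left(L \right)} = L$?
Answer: $-200$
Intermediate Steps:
$P{\left(V,C \right)} = -3 + C + V$ ($P{\left(V,C \right)} = \left(C + V\right) - 3 = -3 + C + V$)
$B = -8$ ($B = \left(-3 + 4 - 5\right) - 4 = -4 - 4 = -8$)
$m = 2$ ($m = 2 - \left(-5 + 5\right)^{2} = 2 - 0^{2} = 2 - 0 = 2 + 0 = 2$)
$F{\left(w \right)} = -5$ ($F{\left(w \right)} = 2 - 7 = -5$)
$B F{\left(m \right)} G = \left(-8\right) \left(-5\right) \left(-5\right) = 40 \left(-5\right) = -200$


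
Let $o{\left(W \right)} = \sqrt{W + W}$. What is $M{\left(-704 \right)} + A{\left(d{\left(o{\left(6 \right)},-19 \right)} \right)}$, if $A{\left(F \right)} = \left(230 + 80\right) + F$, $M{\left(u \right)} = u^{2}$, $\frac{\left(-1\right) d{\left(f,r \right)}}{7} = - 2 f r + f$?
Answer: $495926 - 546 \sqrt{3} \approx 4.9498 \cdot 10^{5}$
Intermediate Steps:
$o{\left(W \right)} = \sqrt{2} \sqrt{W}$ ($o{\left(W \right)} = \sqrt{2 W} = \sqrt{2} \sqrt{W}$)
$d{\left(f,r \right)} = - 7 f + 14 f r$ ($d{\left(f,r \right)} = - 7 \left(- 2 f r + f\right) = - 7 \left(f - 2 f r\right) = - 7 f + 14 f r$)
$A{\left(F \right)} = 310 + F$
$M{\left(-704 \right)} + A{\left(d{\left(o{\left(6 \right)},-19 \right)} \right)} = \left(-704\right)^{2} + \left(310 + 7 \sqrt{2} \sqrt{6} \left(-1 + 2 \left(-19\right)\right)\right) = 495616 + \left(310 + 7 \cdot 2 \sqrt{3} \left(-1 - 38\right)\right) = 495616 + \left(310 + 7 \cdot 2 \sqrt{3} \left(-39\right)\right) = 495616 + \left(310 - 546 \sqrt{3}\right) = 495926 - 546 \sqrt{3}$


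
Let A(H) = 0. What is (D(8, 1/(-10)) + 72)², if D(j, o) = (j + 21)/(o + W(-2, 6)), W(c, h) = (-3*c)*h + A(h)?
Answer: 683195044/128881 ≈ 5301.0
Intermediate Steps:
W(c, h) = -3*c*h (W(c, h) = (-3*c)*h + 0 = -3*c*h + 0 = -3*c*h)
D(j, o) = (21 + j)/(36 + o) (D(j, o) = (j + 21)/(o - 3*(-2)*6) = (21 + j)/(o + 36) = (21 + j)/(36 + o))
(D(8, 1/(-10)) + 72)² = ((21 + 8)/(36 + 1/(-10)) + 72)² = (29/(36 + 1*(-⅒)) + 72)² = (29/(36 - ⅒) + 72)² = (29/(359/10) + 72)² = ((10/359)*29 + 72)² = (290/359 + 72)² = (26138/359)² = 683195044/128881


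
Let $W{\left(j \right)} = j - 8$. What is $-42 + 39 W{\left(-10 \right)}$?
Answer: $-744$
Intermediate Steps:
$W{\left(j \right)} = -8 + j$
$-42 + 39 W{\left(-10 \right)} = -42 + 39 \left(-8 - 10\right) = -42 + 39 \left(-18\right) = -42 - 702 = -744$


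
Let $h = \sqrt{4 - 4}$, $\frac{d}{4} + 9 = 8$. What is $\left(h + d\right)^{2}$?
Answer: $16$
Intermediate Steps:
$d = -4$ ($d = -36 + 4 \cdot 8 = -36 + 32 = -4$)
$h = 0$ ($h = \sqrt{0} = 0$)
$\left(h + d\right)^{2} = \left(0 - 4\right)^{2} = \left(-4\right)^{2} = 16$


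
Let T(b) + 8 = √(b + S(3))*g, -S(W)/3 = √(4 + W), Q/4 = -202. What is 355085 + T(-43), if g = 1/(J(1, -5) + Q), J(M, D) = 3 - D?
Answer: 355077 - √(-43 - 3*√7)/800 ≈ 3.5508e+5 - 0.0089213*I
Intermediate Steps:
Q = -808 (Q = 4*(-202) = -808)
S(W) = -3*√(4 + W)
g = -1/800 (g = 1/((3 - 1*(-5)) - 808) = 1/((3 + 5) - 808) = 1/(8 - 808) = 1/(-800) = -1/800 ≈ -0.0012500)
T(b) = -8 - √(b - 3*√7)/800 (T(b) = -8 + √(b - 3*√(4 + 3))*(-1/800) = -8 + √(b - 3*√7)*(-1/800) = -8 - √(b - 3*√7)/800)
355085 + T(-43) = 355085 + (-8 - √(-43 - 3*√7)/800) = 355077 - √(-43 - 3*√7)/800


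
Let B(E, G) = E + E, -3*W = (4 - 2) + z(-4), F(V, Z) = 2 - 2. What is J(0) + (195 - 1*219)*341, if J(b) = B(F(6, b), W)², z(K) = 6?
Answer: -8184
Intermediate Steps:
F(V, Z) = 0
W = -8/3 (W = -((4 - 2) + 6)/3 = -(2 + 6)/3 = -⅓*8 = -8/3 ≈ -2.6667)
B(E, G) = 2*E
J(b) = 0 (J(b) = (2*0)² = 0² = 0)
J(0) + (195 - 1*219)*341 = 0 + (195 - 1*219)*341 = 0 + (195 - 219)*341 = 0 - 24*341 = 0 - 8184 = -8184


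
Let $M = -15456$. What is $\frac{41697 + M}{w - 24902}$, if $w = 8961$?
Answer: $- \frac{26241}{15941} \approx -1.6461$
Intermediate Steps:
$\frac{41697 + M}{w - 24902} = \frac{41697 - 15456}{8961 - 24902} = \frac{26241}{-15941} = 26241 \left(- \frac{1}{15941}\right) = - \frac{26241}{15941}$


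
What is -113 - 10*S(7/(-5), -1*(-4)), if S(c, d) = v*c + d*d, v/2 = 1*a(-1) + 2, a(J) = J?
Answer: -245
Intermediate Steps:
v = 2 (v = 2*(1*(-1) + 2) = 2*(-1 + 2) = 2*1 = 2)
S(c, d) = d**2 + 2*c (S(c, d) = 2*c + d*d = 2*c + d**2 = d**2 + 2*c)
-113 - 10*S(7/(-5), -1*(-4)) = -113 - 10*((-1*(-4))**2 + 2*(7/(-5))) = -113 - 10*(4**2 + 2*(7*(-1/5))) = -113 - 10*(16 + 2*(-7/5)) = -113 - 10*(16 - 14/5) = -113 - 10*66/5 = -113 - 132 = -245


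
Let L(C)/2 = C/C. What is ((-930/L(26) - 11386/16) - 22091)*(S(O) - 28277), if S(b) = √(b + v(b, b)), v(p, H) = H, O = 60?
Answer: 5263509057/8 - 186141*√30/4 ≈ 6.5768e+8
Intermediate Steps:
L(C) = 2 (L(C) = 2*(C/C) = 2*1 = 2)
S(b) = √2*√b (S(b) = √(b + b) = √(2*b) = √2*√b)
((-930/L(26) - 11386/16) - 22091)*(S(O) - 28277) = ((-930/2 - 11386/16) - 22091)*(√2*√60 - 28277) = ((-930*½ - 11386*1/16) - 22091)*(√2*(2*√15) - 28277) = ((-465 - 5693/8) - 22091)*(2*√30 - 28277) = (-9413/8 - 22091)*(-28277 + 2*√30) = -186141*(-28277 + 2*√30)/8 = 5263509057/8 - 186141*√30/4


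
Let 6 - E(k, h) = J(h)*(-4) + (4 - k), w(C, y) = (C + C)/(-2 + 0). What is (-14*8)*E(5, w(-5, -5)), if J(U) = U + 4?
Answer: -4816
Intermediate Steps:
J(U) = 4 + U
w(C, y) = -C (w(C, y) = (2*C)/(-2) = (2*C)*(-½) = -C)
E(k, h) = 18 + k + 4*h (E(k, h) = 6 - ((4 + h)*(-4) + (4 - k)) = 6 - ((-16 - 4*h) + (4 - k)) = 6 - (-12 - k - 4*h) = 6 + (12 + k + 4*h) = 18 + k + 4*h)
(-14*8)*E(5, w(-5, -5)) = (-14*8)*(18 + 5 + 4*(-1*(-5))) = -112*(18 + 5 + 4*5) = -112*(18 + 5 + 20) = -112*43 = -4816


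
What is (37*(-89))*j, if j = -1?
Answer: 3293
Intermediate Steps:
(37*(-89))*j = (37*(-89))*(-1) = -3293*(-1) = 3293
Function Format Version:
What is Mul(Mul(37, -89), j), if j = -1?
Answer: 3293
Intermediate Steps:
Mul(Mul(37, -89), j) = Mul(Mul(37, -89), -1) = Mul(-3293, -1) = 3293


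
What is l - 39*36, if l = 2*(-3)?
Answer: -1410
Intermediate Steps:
l = -6
l - 39*36 = -6 - 39*36 = -6 - 1404 = -1410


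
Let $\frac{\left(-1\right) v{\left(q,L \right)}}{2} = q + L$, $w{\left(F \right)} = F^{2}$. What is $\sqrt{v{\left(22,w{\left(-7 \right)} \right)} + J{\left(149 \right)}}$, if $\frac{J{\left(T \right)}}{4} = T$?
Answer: $\sqrt{454} \approx 21.307$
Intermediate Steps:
$v{\left(q,L \right)} = - 2 L - 2 q$ ($v{\left(q,L \right)} = - 2 \left(q + L\right) = - 2 \left(L + q\right) = - 2 L - 2 q$)
$J{\left(T \right)} = 4 T$
$\sqrt{v{\left(22,w{\left(-7 \right)} \right)} + J{\left(149 \right)}} = \sqrt{\left(- 2 \left(-7\right)^{2} - 44\right) + 4 \cdot 149} = \sqrt{\left(\left(-2\right) 49 - 44\right) + 596} = \sqrt{\left(-98 - 44\right) + 596} = \sqrt{-142 + 596} = \sqrt{454}$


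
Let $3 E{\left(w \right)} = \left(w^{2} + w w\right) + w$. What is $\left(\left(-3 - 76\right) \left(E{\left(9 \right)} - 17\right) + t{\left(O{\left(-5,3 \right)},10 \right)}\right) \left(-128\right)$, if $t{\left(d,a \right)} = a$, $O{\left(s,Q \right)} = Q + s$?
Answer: $403200$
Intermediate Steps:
$E{\left(w \right)} = \frac{w}{3} + \frac{2 w^{2}}{3}$ ($E{\left(w \right)} = \frac{\left(w^{2} + w w\right) + w}{3} = \frac{\left(w^{2} + w^{2}\right) + w}{3} = \frac{2 w^{2} + w}{3} = \frac{w + 2 w^{2}}{3} = \frac{w}{3} + \frac{2 w^{2}}{3}$)
$\left(\left(-3 - 76\right) \left(E{\left(9 \right)} - 17\right) + t{\left(O{\left(-5,3 \right)},10 \right)}\right) \left(-128\right) = \left(\left(-3 - 76\right) \left(\frac{1}{3} \cdot 9 \left(1 + 2 \cdot 9\right) - 17\right) + 10\right) \left(-128\right) = \left(- 79 \left(\frac{1}{3} \cdot 9 \left(1 + 18\right) - 17\right) + 10\right) \left(-128\right) = \left(- 79 \left(\frac{1}{3} \cdot 9 \cdot 19 - 17\right) + 10\right) \left(-128\right) = \left(- 79 \left(57 - 17\right) + 10\right) \left(-128\right) = \left(\left(-79\right) 40 + 10\right) \left(-128\right) = \left(-3160 + 10\right) \left(-128\right) = \left(-3150\right) \left(-128\right) = 403200$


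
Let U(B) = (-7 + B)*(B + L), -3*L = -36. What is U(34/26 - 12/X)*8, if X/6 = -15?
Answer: -22729312/38025 ≈ -597.75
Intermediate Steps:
L = 12 (L = -⅓*(-36) = 12)
X = -90 (X = 6*(-15) = -90)
U(B) = (-7 + B)*(12 + B) (U(B) = (-7 + B)*(B + 12) = (-7 + B)*(12 + B))
U(34/26 - 12/X)*8 = (-84 + (34/26 - 12/(-90))² + 5*(34/26 - 12/(-90)))*8 = (-84 + (34*(1/26) - 12*(-1/90))² + 5*(34*(1/26) - 12*(-1/90)))*8 = (-84 + (17/13 + 2/15)² + 5*(17/13 + 2/15))*8 = (-84 + (281/195)² + 5*(281/195))*8 = (-84 + 78961/38025 + 281/39)*8 = -2841164/38025*8 = -22729312/38025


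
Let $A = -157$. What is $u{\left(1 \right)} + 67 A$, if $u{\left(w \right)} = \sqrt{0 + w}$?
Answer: $-10518$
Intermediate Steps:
$u{\left(w \right)} = \sqrt{w}$
$u{\left(1 \right)} + 67 A = \sqrt{1} + 67 \left(-157\right) = 1 - 10519 = -10518$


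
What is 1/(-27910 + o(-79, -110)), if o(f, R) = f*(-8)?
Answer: -1/27278 ≈ -3.6660e-5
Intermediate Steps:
o(f, R) = -8*f
1/(-27910 + o(-79, -110)) = 1/(-27910 - 8*(-79)) = 1/(-27910 + 632) = 1/(-27278) = -1/27278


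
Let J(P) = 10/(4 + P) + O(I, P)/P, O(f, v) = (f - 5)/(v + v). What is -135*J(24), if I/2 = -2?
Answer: -42255/896 ≈ -47.160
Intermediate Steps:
I = -4 (I = 2*(-2) = -4)
O(f, v) = (-5 + f)/(2*v) (O(f, v) = (-5 + f)/((2*v)) = (-5 + f)*(1/(2*v)) = (-5 + f)/(2*v))
J(P) = 10/(4 + P) - 9/(2*P²) (J(P) = 10/(4 + P) + ((-5 - 4)/(2*P))/P = 10/(4 + P) + ((½)*(-9)/P)/P = 10/(4 + P) + (-9/(2*P))/P = 10/(4 + P) - 9/(2*P²))
-135*J(24) = -135*(-36 - 1*24*(9 - 20*24))/(2*24²*(4 + 24)) = -135*(-36 - 1*24*(9 - 480))/(2*576*28) = -135*(-36 - 1*24*(-471))/(2*576*28) = -135*(-36 + 11304)/(2*576*28) = -135*11268/(2*576*28) = -135*313/896 = -42255/896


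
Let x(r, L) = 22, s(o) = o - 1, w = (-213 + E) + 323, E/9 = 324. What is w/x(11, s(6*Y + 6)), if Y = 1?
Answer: 1513/11 ≈ 137.55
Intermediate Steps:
E = 2916 (E = 9*324 = 2916)
w = 3026 (w = (-213 + 2916) + 323 = 2703 + 323 = 3026)
s(o) = -1 + o
w/x(11, s(6*Y + 6)) = 3026/22 = 3026*(1/22) = 1513/11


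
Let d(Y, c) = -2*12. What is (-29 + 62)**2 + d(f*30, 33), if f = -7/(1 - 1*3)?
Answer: 1065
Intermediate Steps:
f = 7/2 (f = -7/(1 - 3) = -7/(-2) = -7*(-1/2) = 7/2 ≈ 3.5000)
d(Y, c) = -24
(-29 + 62)**2 + d(f*30, 33) = (-29 + 62)**2 - 24 = 33**2 - 24 = 1089 - 24 = 1065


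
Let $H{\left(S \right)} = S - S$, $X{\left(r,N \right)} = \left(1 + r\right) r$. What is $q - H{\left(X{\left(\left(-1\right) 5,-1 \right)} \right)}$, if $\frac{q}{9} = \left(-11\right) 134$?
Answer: $-13266$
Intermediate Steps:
$X{\left(r,N \right)} = r \left(1 + r\right)$
$H{\left(S \right)} = 0$
$q = -13266$ ($q = 9 \left(\left(-11\right) 134\right) = 9 \left(-1474\right) = -13266$)
$q - H{\left(X{\left(\left(-1\right) 5,-1 \right)} \right)} = -13266 - 0 = -13266 + 0 = -13266$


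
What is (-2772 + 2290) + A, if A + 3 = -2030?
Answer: -2515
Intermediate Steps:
A = -2033 (A = -3 - 2030 = -2033)
(-2772 + 2290) + A = (-2772 + 2290) - 2033 = -482 - 2033 = -2515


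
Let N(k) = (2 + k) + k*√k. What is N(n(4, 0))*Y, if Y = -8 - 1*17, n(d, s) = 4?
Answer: -350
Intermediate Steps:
N(k) = 2 + k + k^(3/2) (N(k) = (2 + k) + k^(3/2) = 2 + k + k^(3/2))
Y = -25 (Y = -8 - 17 = -25)
N(n(4, 0))*Y = (2 + 4 + 4^(3/2))*(-25) = (2 + 4 + 8)*(-25) = 14*(-25) = -350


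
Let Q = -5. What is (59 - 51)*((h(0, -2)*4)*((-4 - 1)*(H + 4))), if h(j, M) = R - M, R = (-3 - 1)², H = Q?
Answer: 2880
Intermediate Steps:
H = -5
R = 16 (R = (-4)² = 16)
h(j, M) = 16 - M
(59 - 51)*((h(0, -2)*4)*((-4 - 1)*(H + 4))) = (59 - 51)*(((16 - 1*(-2))*4)*((-4 - 1)*(-5 + 4))) = 8*(((16 + 2)*4)*(-5*(-1))) = 8*((18*4)*5) = 8*(72*5) = 8*360 = 2880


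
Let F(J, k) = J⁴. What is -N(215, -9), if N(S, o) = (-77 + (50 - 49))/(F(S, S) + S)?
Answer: 19/534187710 ≈ 3.5568e-8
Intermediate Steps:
N(S, o) = -76/(S + S⁴) (N(S, o) = (-77 + (50 - 49))/(S⁴ + S) = (-77 + 1)/(S + S⁴) = -76/(S + S⁴))
-N(215, -9) = -(-76)/(215 + 215⁴) = -(-76)/(215 + 2136750625) = -(-76)/2136750840 = -1*(-19/534187710) = 19/534187710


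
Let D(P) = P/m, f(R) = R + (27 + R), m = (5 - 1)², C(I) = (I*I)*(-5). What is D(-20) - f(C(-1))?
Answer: -73/4 ≈ -18.250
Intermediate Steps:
C(I) = -5*I² (C(I) = I²*(-5) = -5*I²)
m = 16 (m = 4² = 16)
f(R) = 27 + 2*R
D(P) = P/16
D(-20) - f(C(-1)) = (1/16)*(-20) - (27 + 2*(-5*(-1)²)) = -5/4 - (27 + 2*(-5*1)) = -5/4 - (27 + 2*(-5)) = -5/4 - (27 - 10) = -5/4 - 1*17 = -5/4 - 17 = -73/4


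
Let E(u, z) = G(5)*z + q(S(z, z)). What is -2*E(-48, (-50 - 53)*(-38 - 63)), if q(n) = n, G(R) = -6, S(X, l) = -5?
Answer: 124846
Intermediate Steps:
E(u, z) = -5 - 6*z (E(u, z) = -6*z - 5 = -5 - 6*z)
-2*E(-48, (-50 - 53)*(-38 - 63)) = -2*(-5 - 6*(-50 - 53)*(-38 - 63)) = -2*(-5 - (-618)*(-101)) = -2*(-5 - 6*10403) = -2*(-5 - 62418) = -2*(-62423) = 124846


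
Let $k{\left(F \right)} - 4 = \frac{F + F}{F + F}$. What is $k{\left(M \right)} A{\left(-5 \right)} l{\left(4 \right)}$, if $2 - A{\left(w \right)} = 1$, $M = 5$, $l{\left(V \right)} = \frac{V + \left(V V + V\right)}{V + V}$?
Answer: $15$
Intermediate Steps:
$l{\left(V \right)} = \frac{V^{2} + 2 V}{2 V}$ ($l{\left(V \right)} = \frac{V + \left(V^{2} + V\right)}{2 V} = \left(V + \left(V + V^{2}\right)\right) \frac{1}{2 V} = \left(V^{2} + 2 V\right) \frac{1}{2 V} = \frac{V^{2} + 2 V}{2 V}$)
$k{\left(F \right)} = 5$ ($k{\left(F \right)} = 4 + \frac{F + F}{F + F} = 4 + \frac{2 F}{2 F} = 4 + 2 F \frac{1}{2 F} = 4 + 1 = 5$)
$A{\left(w \right)} = 1$ ($A{\left(w \right)} = 2 - 1 = 1$)
$k{\left(M \right)} A{\left(-5 \right)} l{\left(4 \right)} = 5 \cdot 1 \left(1 + \frac{1}{2} \cdot 4\right) = 5 \left(1 + 2\right) = 5 \cdot 3 = 15$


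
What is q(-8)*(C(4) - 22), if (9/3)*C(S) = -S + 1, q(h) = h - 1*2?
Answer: 230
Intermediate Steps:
q(h) = -2 + h (q(h) = h - 2 = -2 + h)
C(S) = ⅓ - S/3 (C(S) = (-S + 1)/3 = (1 - S)/3 = ⅓ - S/3)
q(-8)*(C(4) - 22) = (-2 - 8)*((⅓ - ⅓*4) - 22) = -10*((⅓ - 4/3) - 22) = -10*(-1 - 22) = -10*(-23) = 230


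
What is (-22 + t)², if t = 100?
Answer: 6084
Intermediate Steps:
(-22 + t)² = (-22 + 100)² = 78² = 6084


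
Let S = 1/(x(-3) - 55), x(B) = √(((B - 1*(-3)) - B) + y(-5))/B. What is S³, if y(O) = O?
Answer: -27/(165 + I*√2)³ ≈ -6.0079e-6 + 1.5451e-7*I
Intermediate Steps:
x(B) = I*√2/B (x(B) = √(((B - 1*(-3)) - B) - 5)/B = √(((B + 3) - B) - 5)/B = √(((3 + B) - B) - 5)/B = √(3 - 5)/B = √(-2)/B = (I*√2)/B = I*√2/B)
S = 1/(-55 - I*√2/3) (S = 1/(I*√2/(-3) - 55) = 1/(I*√2*(-⅓) - 55) = 1/(-I*√2/3 - 55) = 1/(-55 - I*√2/3) ≈ -0.01818 + 0.0001558*I)
S³ = (-495/27227 + 3*I*√2/27227)³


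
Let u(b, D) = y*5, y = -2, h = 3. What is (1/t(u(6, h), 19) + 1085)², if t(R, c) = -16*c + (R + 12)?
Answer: 107366973561/91204 ≈ 1.1772e+6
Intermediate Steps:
u(b, D) = -10 (u(b, D) = -2*5 = -10)
t(R, c) = 12 + R - 16*c (t(R, c) = -16*c + (12 + R) = 12 + R - 16*c)
(1/t(u(6, h), 19) + 1085)² = (1/(12 - 10 - 16*19) + 1085)² = (1/(12 - 10 - 304) + 1085)² = (1/(-302) + 1085)² = (-1/302 + 1085)² = (327669/302)² = 107366973561/91204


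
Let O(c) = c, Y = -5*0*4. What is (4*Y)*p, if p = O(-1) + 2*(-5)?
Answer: 0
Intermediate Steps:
Y = 0 (Y = 0*4 = 0)
p = -11 (p = -1 + 2*(-5) = -1 - 10 = -11)
(4*Y)*p = (4*0)*(-11) = 0*(-11) = 0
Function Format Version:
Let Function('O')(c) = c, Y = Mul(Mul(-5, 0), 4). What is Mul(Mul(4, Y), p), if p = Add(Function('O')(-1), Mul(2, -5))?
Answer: 0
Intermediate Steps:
Y = 0 (Y = Mul(0, 4) = 0)
p = -11 (p = Add(-1, Mul(2, -5)) = Add(-1, -10) = -11)
Mul(Mul(4, Y), p) = Mul(Mul(4, 0), -11) = Mul(0, -11) = 0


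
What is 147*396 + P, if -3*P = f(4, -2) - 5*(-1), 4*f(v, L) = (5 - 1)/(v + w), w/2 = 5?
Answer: 2444833/42 ≈ 58210.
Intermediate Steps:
w = 10 (w = 2*5 = 10)
f(v, L) = 1/(10 + v) (f(v, L) = ((5 - 1)/(v + 10))/4 = (4/(10 + v))/4 = 1/(10 + v))
P = -71/42 (P = -(1/(10 + 4) - 5*(-1))/3 = -(1/14 + 5)/3 = -⅓*71/14 = -71/42 ≈ -1.6905)
147*396 + P = 147*396 - 71/42 = 58212 - 71/42 = 2444833/42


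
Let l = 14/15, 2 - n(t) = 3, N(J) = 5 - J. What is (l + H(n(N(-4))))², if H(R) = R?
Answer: 1/225 ≈ 0.0044444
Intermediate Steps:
n(t) = -1 (n(t) = 2 - 1*3 = 2 - 3 = -1)
l = 14/15 (l = 14*(1/15) = 14/15 ≈ 0.93333)
(l + H(n(N(-4))))² = (14/15 - 1)² = (-1/15)² = 1/225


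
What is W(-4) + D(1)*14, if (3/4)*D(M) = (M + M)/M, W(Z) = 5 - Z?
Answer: 139/3 ≈ 46.333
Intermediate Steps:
D(M) = 8/3 (D(M) = 4*((M + M)/M)/3 = 4*((2*M)/M)/3 = (4/3)*2 = 8/3)
W(-4) + D(1)*14 = (5 - 1*(-4)) + (8/3)*14 = (5 + 4) + 112/3 = 9 + 112/3 = 139/3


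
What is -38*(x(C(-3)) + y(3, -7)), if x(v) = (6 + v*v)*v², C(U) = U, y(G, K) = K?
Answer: -4864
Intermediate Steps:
x(v) = v²*(6 + v²) (x(v) = (6 + v²)*v² = v²*(6 + v²))
-38*(x(C(-3)) + y(3, -7)) = -38*((-3)²*(6 + (-3)²) - 7) = -38*(9*(6 + 9) - 7) = -38*(9*15 - 7) = -38*(135 - 7) = -38*128 = -4864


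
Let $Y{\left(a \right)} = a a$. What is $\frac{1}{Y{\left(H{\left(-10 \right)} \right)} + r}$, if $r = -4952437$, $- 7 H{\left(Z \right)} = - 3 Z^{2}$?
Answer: $- \frac{49}{242579413} \approx -2.02 \cdot 10^{-7}$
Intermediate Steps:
$H{\left(Z \right)} = \frac{3 Z^{2}}{7}$ ($H{\left(Z \right)} = - \frac{\left(-3\right) Z^{2}}{7} = \frac{3 Z^{2}}{7}$)
$Y{\left(a \right)} = a^{2}$
$\frac{1}{Y{\left(H{\left(-10 \right)} \right)} + r} = \frac{1}{\left(\frac{3 \left(-10\right)^{2}}{7}\right)^{2} - 4952437} = \frac{1}{\left(\frac{3}{7} \cdot 100\right)^{2} - 4952437} = \frac{1}{\left(\frac{300}{7}\right)^{2} - 4952437} = \frac{1}{\frac{90000}{49} - 4952437} = \frac{1}{- \frac{242579413}{49}} = - \frac{49}{242579413}$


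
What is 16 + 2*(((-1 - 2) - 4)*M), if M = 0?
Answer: 16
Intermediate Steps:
16 + 2*(((-1 - 2) - 4)*M) = 16 + 2*(((-1 - 2) - 4)*0) = 16 + 2*((-3 - 4)*0) = 16 + 2*(-7*0) = 16 + 2*0 = 16 + 0 = 16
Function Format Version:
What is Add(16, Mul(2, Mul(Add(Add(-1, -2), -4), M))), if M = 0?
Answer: 16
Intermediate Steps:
Add(16, Mul(2, Mul(Add(Add(-1, -2), -4), M))) = Add(16, Mul(2, Mul(Add(Add(-1, -2), -4), 0))) = Add(16, Mul(2, Mul(Add(-3, -4), 0))) = Add(16, Mul(2, Mul(-7, 0))) = Add(16, Mul(2, 0)) = Add(16, 0) = 16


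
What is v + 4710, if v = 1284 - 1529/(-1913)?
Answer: 11468051/1913 ≈ 5994.8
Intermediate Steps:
v = 2457821/1913 (v = 1284 - 1529*(-1)/1913 = 1284 - 1*(-1529/1913) = 1284 + 1529/1913 = 2457821/1913 ≈ 1284.8)
v + 4710 = 2457821/1913 + 4710 = 11468051/1913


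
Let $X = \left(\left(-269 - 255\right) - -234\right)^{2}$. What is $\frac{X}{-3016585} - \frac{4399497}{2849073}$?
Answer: $- \frac{900737579803}{572964725047} \approx -1.5721$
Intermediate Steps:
$X = 84100$ ($X = \left(\left(-269 - 255\right) + \left(-124 + 358\right)\right)^{2} = \left(-524 + 234\right)^{2} = \left(-290\right)^{2} = 84100$)
$\frac{X}{-3016585} - \frac{4399497}{2849073} = \frac{84100}{-3016585} - \frac{4399497}{2849073} = 84100 \left(- \frac{1}{3016585}\right) - \frac{1466499}{949691} = - \frac{16820}{603317} - \frac{1466499}{949691} = - \frac{900737579803}{572964725047}$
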